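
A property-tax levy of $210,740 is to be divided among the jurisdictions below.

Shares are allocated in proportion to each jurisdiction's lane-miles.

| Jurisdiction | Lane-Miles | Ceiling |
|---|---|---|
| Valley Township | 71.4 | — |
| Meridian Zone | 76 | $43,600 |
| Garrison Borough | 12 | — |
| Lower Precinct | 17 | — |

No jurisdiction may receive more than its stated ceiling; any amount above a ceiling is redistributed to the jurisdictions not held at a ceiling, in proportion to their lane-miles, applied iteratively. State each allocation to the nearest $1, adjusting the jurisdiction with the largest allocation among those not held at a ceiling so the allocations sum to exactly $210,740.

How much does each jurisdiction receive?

Sum of lane-miles: 176.4.
Unconstrained shares: Valley Township 85,299.52; Meridian Zone 90,795.01; Garrison Borough 14,336.05; Lower Precinct 20,309.41.
Capped: Meridian Zone ($43,600); balance $167,140 reallocated over remaining lane-miles 100.4.
Remaining shares: Valley Township 118,862.51 → $118,863; Garrison Borough 19,976.89 → $19,977; Lower Precinct 28,300.60 → $28,301.
Rounding difference −$1 applied to Valley Township → $118,862.

Valley Township: $118,862; Meridian Zone: $43,600; Garrison Borough: $19,977; Lower Precinct: $28,301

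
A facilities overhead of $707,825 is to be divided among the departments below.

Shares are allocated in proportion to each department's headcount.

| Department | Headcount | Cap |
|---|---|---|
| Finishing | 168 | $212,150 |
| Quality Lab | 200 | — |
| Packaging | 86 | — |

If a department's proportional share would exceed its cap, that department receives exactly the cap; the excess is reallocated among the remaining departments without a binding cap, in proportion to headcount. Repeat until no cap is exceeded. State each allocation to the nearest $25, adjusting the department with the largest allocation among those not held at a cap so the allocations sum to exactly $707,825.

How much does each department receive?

Finishing: $212,150 | Quality Lab: $346,625 | Packaging: $149,050

Sum of headcount: 454.
Pro-rata shares before constraints: Finishing 261,926.43; Quality Lab 311,817.18; Packaging 134,081.39.
Cap binds for Finishing ($212,150); remaining pool $495,675 reallocated over remaining headcount 286.
Shares after redistribution: Quality Lab 346,625.87 → $346,625; Packaging 149,049.13 → $149,050.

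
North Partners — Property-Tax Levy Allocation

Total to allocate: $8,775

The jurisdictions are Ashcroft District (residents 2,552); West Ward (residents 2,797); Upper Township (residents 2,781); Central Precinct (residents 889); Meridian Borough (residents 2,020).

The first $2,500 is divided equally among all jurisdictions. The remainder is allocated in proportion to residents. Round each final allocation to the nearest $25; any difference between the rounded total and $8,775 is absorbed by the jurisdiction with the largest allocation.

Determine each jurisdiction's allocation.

$2,500 shared equally gives $500 per jurisdiction.
Remainder $6,275 by residents (total 11,039): Ashcroft District 1,450.66 → $1,450; West Ward 1,589.92 → $1,600; Upper Township 1,580.83 → $1,575; Central Precinct 505.34 → $500; Meridian Borough 1,148.25 → $1,150.
Totals: Ashcroft District $500 + $1,450 = $1,950; West Ward $500 + $1,600 = $2,100; Upper Township $500 + $1,575 = $2,075; Central Precinct $500 + $500 = $1,000; Meridian Borough $500 + $1,150 = $1,650.

Ashcroft District: $1,950; West Ward: $2,100; Upper Township: $2,075; Central Precinct: $1,000; Meridian Borough: $1,650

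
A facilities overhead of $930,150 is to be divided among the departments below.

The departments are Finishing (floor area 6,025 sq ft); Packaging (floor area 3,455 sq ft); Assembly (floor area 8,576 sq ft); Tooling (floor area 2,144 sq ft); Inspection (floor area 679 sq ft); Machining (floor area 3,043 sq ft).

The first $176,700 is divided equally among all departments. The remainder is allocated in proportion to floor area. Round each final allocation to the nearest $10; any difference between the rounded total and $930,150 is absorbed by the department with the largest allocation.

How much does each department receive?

Finishing: $219,210; Packaging: $138,270; Assembly: $299,560; Tooling: $96,980; Inspection: $50,840; Machining: $125,290

$176,700 shared equally gives $29,450 per department.
Remainder $753,450 by floor area (total 23,922): Finishing 189,764.08 → $189,760; Packaging 108,819.07 → $108,820; Assembly 270,110.66 → $270,110; Tooling 67,527.66 → $67,530; Inspection 21,385.86 → $21,390; Machining 95,842.67 → $95,840.
Totals: Finishing $29,450 + $189,760 = $219,210; Packaging $29,450 + $108,820 = $138,270; Assembly $29,450 + $270,110 = $299,560; Tooling $29,450 + $67,530 = $96,980; Inspection $29,450 + $21,390 = $50,840; Machining $29,450 + $95,840 = $125,290.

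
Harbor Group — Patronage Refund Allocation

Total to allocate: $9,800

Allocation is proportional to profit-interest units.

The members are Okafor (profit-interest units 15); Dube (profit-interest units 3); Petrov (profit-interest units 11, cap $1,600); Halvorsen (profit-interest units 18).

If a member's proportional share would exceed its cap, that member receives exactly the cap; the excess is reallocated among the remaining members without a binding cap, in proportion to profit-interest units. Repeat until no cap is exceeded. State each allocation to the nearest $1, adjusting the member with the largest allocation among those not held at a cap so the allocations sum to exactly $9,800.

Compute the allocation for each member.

Okafor: $3,417; Dube: $683; Petrov: $1,600; Halvorsen: $4,100

Combined profit-interest units = 47.
Pro-rata shares before constraints: Okafor 3,127.66; Dube 625.53; Petrov 2,293.62; Halvorsen 3,753.19.
Cap binds for Petrov ($1,600); residual $8,200 reallocated over remaining profit-interest units 36.
Shares after redistribution: Okafor 3,416.67 → $3,417; Dube 683.33 → $683; Halvorsen 4,100.00 → $4,100.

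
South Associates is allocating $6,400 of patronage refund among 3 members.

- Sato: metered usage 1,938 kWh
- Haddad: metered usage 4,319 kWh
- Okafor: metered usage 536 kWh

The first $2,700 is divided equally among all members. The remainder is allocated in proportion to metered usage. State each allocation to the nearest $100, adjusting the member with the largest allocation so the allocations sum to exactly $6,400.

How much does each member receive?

First tranche $2,700 split equally: $900 each.
Remainder $3,700 by metered usage (total 6,793): Sato 1,055.59 → $1,100; Haddad 2,352.47 → $2,400; Okafor 291.95 → $300.
Rounding difference −$100 on remainder applied to Haddad.
Totals: Sato $900 + $1,100 = $2,000; Haddad $900 + $2,300 = $3,200; Okafor $900 + $300 = $1,200.

Sato: $2,000 | Haddad: $3,200 | Okafor: $1,200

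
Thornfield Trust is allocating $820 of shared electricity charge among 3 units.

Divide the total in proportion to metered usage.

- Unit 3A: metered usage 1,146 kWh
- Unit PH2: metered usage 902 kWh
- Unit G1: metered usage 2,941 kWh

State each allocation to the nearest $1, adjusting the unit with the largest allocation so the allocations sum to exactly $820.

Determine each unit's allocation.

Unit 3A: $188; Unit PH2: $148; Unit G1: $484

Sum of metered usage: 4,989.
Unrounded shares: Unit 3A 1,146/4,989 × $820 = 188.36; Unit PH2 902/4,989 × $820 = 148.25; Unit G1 2,941/4,989 × $820 = 483.39.
After rounding ($1): Unit 3A $188; Unit PH2 $148; Unit G1 $483. Sum = $819.
Difference $820 − $819 = +$1 applied to largest allocation (Unit G1): Unit G1 becomes $484.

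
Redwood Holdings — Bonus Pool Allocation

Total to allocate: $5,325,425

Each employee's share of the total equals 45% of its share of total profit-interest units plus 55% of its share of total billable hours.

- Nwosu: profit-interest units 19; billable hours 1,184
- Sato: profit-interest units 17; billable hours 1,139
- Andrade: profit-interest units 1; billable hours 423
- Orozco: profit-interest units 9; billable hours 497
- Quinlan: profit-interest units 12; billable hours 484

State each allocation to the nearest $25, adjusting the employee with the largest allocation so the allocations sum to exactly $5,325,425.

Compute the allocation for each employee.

Totals — profit-interest units 58, billable hours 3,727.
Composite weights (45% profit-interest units + 55% billable hours): Nwosu 0.3221; Sato 0.3000; Andrade 0.0702; Orozco 0.1432; Quinlan 0.1645.
Unrounded shares: Nwosu 1,715,525.88; Sato 1,597,525.26; Andrade 373,746.21; Orozco 762,445.13; Quinlan 876,182.52.
Rounded to nearest $25: Nwosu $1,715,525; Sato $1,597,525; Andrade $373,750; Orozco $762,450; Quinlan $876,175. Sum = $5,325,425.
No rounding difference to absorb.

Nwosu: $1,715,525 · Sato: $1,597,525 · Andrade: $373,750 · Orozco: $762,450 · Quinlan: $876,175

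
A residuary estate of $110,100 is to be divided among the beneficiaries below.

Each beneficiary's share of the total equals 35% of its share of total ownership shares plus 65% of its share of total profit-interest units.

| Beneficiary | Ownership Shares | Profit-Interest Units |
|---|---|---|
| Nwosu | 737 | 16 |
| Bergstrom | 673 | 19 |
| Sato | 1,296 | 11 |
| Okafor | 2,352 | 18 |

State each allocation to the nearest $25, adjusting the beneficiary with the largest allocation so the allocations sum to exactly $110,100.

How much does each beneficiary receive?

Nwosu: $23,500 · Bergstrom: $26,375 · Sato: $22,175 · Okafor: $38,050

Ownership shares total 5,058; profit-interest units total 64.
Blended shares (35% ownership shares + 65% profit-interest units): Nwosu 0.2135; Bergstrom 0.2395; Sato 0.2014; Okafor 0.3456.
Pro-rata amounts: Nwosu 23,506.18; Bergstrom 26,373.19; Sato 22,173.97; Okafor 38,046.66.
After rounding ($25): Nwosu $23,500; Bergstrom $26,375; Sato $22,175; Okafor $38,050. Sum = $110,100.
Rounded total matches; no reconciliation needed.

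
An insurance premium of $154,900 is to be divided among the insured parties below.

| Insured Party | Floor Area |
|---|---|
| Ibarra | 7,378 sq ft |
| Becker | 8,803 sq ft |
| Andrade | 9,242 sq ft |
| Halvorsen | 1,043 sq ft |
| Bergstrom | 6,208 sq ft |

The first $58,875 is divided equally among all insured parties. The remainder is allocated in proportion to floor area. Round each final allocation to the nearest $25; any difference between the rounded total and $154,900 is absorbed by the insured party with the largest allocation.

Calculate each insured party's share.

Ibarra: $33,450 | Becker: $37,650 | Andrade: $38,925 | Halvorsen: $14,850 | Bergstrom: $30,025

First tranche $58,875 split equally: $11,775 each.
Remainder $96,025 by floor area (total 32,674): Ibarra 21,683.06 → $21,675; Becker 25,870.97 → $25,875; Andrade 27,161.14 → $27,150; Halvorsen 3,065.25 → $3,075; Bergstrom 18,244.57 → $18,250.
Totals: Ibarra $11,775 + $21,675 = $33,450; Becker $11,775 + $25,875 = $37,650; Andrade $11,775 + $27,150 = $38,925; Halvorsen $11,775 + $3,075 = $14,850; Bergstrom $11,775 + $18,250 = $30,025.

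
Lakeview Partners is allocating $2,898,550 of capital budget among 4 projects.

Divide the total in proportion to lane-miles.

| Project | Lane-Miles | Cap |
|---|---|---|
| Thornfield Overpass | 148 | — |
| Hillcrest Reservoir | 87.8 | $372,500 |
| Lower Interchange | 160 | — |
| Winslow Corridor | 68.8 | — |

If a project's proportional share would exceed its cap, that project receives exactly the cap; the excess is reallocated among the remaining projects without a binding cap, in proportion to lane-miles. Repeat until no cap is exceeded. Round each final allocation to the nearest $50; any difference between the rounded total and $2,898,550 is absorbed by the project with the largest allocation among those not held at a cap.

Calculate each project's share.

Thornfield Overpass: $992,200; Hillcrest Reservoir: $372,500; Lower Interchange: $1,072,600; Winslow Corridor: $461,250

Lane-miles total: 464.6.
Unconstrained shares: Thornfield Overpass 923,343.52; Hillcrest Reservoir 547,767.31; Lower Interchange 998,209.21; Winslow Corridor 429,229.96.
Held at cap: Hillcrest Reservoir ($372,500); remaining pool $2,526,050 reallocated over remaining lane-miles 376.8.
Redistributed shares: Thornfield Overpass 992,185.24 → $992,200; Lower Interchange 1,072,632.70 → $1,072,650; Winslow Corridor 461,232.06 → $461,250.
Rounding difference −$50 applied to Lower Interchange → $1,072,600.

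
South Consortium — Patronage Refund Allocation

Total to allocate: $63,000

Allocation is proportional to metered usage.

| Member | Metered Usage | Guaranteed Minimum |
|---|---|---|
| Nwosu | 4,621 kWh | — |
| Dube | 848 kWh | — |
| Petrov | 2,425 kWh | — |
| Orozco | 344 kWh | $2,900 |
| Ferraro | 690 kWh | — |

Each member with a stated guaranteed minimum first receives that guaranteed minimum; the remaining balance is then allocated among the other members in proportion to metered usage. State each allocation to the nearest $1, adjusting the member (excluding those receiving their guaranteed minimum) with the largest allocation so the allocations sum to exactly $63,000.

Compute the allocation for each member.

Nwosu: $32,354 · Dube: $5,937 · Petrov: $16,978 · Orozco: $2,900 · Ferraro: $4,831

Fund the minimums — Orozco $2,900. Residual $60,100.
Residual split over remaining metered usage 8,584: Nwosu 32,353.46 → $32,353; Dube 5,937.19 → $5,937; Petrov 16,978.39 → $16,978; Ferraro 4,830.96 → $4,831.
Rounding difference +$1 applied to Nwosu → $32,354.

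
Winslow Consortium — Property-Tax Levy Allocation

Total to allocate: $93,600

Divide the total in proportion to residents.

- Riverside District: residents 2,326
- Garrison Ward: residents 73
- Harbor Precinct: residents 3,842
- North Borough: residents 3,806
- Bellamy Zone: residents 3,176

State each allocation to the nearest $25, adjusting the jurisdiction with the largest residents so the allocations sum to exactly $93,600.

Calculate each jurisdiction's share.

Combined residents = 13,223.
Raw shares: Riverside District 2,326/13,223 × $93,600 = 16,464.77; Garrison Ward 73/13,223 × $93,600 = 516.74; Harbor Precinct 3,842/13,223 × $93,600 = 27,195.89; North Borough 3,806/13,223 × $93,600 = 26,941.06; Bellamy Zone 3,176/13,223 × $93,600 = 22,481.55.
After rounding ($25): Riverside District $16,475; Garrison Ward $525; Harbor Precinct $27,200; North Borough $26,950; Bellamy Zone $22,475. Sum = $93,625.
Difference $93,600 − $93,625 = −$25 applied to largest residents (Harbor Precinct): Harbor Precinct becomes $27,175.

Riverside District: $16,475; Garrison Ward: $525; Harbor Precinct: $27,175; North Borough: $26,950; Bellamy Zone: $22,475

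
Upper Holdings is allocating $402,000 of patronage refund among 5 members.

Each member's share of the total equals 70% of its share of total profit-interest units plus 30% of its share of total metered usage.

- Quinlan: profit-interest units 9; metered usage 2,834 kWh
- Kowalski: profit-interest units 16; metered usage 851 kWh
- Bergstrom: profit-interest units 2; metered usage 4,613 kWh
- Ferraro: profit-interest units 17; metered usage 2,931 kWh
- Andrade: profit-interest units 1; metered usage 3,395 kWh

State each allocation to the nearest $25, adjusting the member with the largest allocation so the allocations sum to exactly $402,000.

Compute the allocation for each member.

Profit-interest units total 45; metered usage total 14,624.
Composite weights (70% profit-interest units + 30% metered usage): Quinlan 0.1981; Kowalski 0.2663; Bergstrom 0.1257; Ferraro 0.3246; Andrade 0.0852.
Raw shares: Quinlan 79,651.20; Kowalski 107,071.29; Bergstrom 50,548.78; Ferraro 130,477.80; Andrade 34,250.94.
Rounded to nearest $25: Quinlan $79,650; Kowalski $107,075; Bergstrom $50,550; Ferraro $130,475; Andrade $34,250. Sum = $402,000.
Rounded total matches; no reconciliation needed.

Quinlan: $79,650 · Kowalski: $107,075 · Bergstrom: $50,550 · Ferraro: $130,475 · Andrade: $34,250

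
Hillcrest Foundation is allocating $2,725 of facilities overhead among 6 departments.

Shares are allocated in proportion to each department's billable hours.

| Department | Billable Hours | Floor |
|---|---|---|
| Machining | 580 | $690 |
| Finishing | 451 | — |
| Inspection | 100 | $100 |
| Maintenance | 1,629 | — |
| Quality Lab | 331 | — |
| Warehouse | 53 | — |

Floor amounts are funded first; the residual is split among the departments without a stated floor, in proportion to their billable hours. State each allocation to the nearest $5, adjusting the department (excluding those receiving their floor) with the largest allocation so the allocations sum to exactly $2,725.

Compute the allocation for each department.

Machining: $690 · Finishing: $355 · Inspection: $100 · Maintenance: $1,280 · Quality Lab: $260 · Warehouse: $40

Minimums first: Machining $690; Inspection $100. Residual $1,935.
Residual split over remaining billable hours 2,464: Finishing 354.17 → $355; Maintenance 1,279.27 → $1,280; Quality Lab 259.94 → $260; Warehouse 41.62 → $40.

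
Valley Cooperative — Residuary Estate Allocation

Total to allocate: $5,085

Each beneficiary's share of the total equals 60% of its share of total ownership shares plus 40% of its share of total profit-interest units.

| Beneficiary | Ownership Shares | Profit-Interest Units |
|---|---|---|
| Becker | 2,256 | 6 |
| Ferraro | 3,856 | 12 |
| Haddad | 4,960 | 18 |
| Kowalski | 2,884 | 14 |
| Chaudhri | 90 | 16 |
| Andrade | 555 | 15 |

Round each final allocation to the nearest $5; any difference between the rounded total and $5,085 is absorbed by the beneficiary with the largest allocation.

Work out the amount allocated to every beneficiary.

Becker: $620 · Ferraro: $1,105 · Haddad: $1,490 · Kowalski: $955 · Chaudhri: $420 · Andrade: $495

Ownership shares total 14,601; profit-interest units total 81.
Composite weights (60% ownership shares + 40% profit-interest units): Becker 0.1223; Ferraro 0.2177; Haddad 0.2927; Kowalski 0.1876; Chaudhri 0.0827; Andrade 0.0969.
Pro-rata amounts: Becker 622.08; Ferraro 1,107.08; Haddad 1,488.43; Kowalski 954.19; Chaudhri 420.58; Andrade 492.64.
Rounded to nearest $5: Becker $620; Ferraro $1,105; Haddad $1,490; Kowalski $955; Chaudhri $420; Andrade $495. Sum = $5,085.
Sum already equals the total — no adjustment.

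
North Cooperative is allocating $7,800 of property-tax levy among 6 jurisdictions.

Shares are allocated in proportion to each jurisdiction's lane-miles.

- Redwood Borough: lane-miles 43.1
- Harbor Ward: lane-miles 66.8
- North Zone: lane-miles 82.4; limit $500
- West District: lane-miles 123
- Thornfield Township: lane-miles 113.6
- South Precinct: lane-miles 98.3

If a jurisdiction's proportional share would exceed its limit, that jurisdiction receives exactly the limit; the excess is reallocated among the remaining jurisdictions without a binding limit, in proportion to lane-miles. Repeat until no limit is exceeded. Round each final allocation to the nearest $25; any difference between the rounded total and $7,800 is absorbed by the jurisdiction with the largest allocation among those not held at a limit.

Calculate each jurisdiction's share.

Total lane-miles = 527.2.
Pro-rata shares before constraints: Redwood Borough 637.67; Harbor Ward 988.32; North Zone 1,219.12; West District 1,819.80; Thornfield Township 1,680.73; South Precinct 1,454.36.
Cap binds for North Zone ($500); residual $7,300 reallocated over remaining lane-miles 444.8.
Redistributed shares: Redwood Borough 707.35 → $700; Harbor Ward 1,096.31 → $1,100; West District 2,018.66 → $2,025; Thornfield Township 1,864.39 → $1,875; South Precinct 1,613.29 → $1,625.
Rounding difference −$25 applied to West District → $2,000.

Redwood Borough: $700; Harbor Ward: $1,100; North Zone: $500; West District: $2,000; Thornfield Township: $1,875; South Precinct: $1,625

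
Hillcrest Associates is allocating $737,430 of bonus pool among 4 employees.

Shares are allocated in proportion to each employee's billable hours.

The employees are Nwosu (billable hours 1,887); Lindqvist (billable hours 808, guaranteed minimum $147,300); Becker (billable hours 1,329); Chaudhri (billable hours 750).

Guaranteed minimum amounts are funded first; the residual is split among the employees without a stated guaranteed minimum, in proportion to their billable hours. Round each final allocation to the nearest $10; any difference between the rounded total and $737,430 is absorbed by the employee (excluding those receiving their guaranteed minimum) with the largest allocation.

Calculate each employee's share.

Nwosu: $280,780; Lindqvist: $147,300; Becker: $197,750; Chaudhri: $111,600

Guaranteed amounts: Lindqvist $147,300. Balance $590,130.
Balance split over remaining billable hours 3,966: Nwosu 280,780.46 → $280,780; Becker 197,751.58 → $197,750; Chaudhri 111,597.96 → $111,600.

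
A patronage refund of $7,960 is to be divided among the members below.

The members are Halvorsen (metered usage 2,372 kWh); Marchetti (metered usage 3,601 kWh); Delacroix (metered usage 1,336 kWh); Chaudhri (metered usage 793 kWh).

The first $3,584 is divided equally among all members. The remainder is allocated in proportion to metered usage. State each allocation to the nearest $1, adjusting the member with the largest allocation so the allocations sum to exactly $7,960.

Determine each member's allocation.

Halvorsen: $2,177 | Marchetti: $2,841 | Delacroix: $1,618 | Chaudhri: $1,324

Equal tier: $3,584 ÷ 4 = $896 apiece.
Remainder $4,376 by metered usage (total 8,102): Halvorsen 1,281.15 → $1,281; Marchetti 1,944.95 → $1,945; Delacroix 721.59 → $722; Chaudhri 428.31 → $428.
Totals: Halvorsen $896 + $1,281 = $2,177; Marchetti $896 + $1,945 = $2,841; Delacroix $896 + $722 = $1,618; Chaudhri $896 + $428 = $1,324.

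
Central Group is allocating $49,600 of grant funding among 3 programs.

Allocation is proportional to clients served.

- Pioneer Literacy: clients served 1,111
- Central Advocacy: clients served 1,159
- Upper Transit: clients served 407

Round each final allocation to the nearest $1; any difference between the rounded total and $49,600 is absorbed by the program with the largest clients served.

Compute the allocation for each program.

Pioneer Literacy: $20,585 | Central Advocacy: $21,474 | Upper Transit: $7,541

Combined clients served = 1,111 + 1,159 + 407 = 2,677.
Unrounded shares: Pioneer Literacy 20,584.83; Central Advocacy 21,474.19; Upper Transit 7,540.98.
Rounded to nearest $1: Pioneer Literacy $20,585; Central Advocacy $21,474; Upper Transit $7,541. Sum = $49,600.
Sum already equals the total — no adjustment.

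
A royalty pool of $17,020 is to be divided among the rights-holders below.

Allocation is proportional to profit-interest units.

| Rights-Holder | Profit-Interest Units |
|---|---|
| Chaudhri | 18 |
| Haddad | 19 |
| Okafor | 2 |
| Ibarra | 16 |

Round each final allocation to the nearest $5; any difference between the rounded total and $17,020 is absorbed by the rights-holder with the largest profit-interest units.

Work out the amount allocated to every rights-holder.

Chaudhri: $5,570 · Haddad: $5,880 · Okafor: $620 · Ibarra: $4,950

Sum of profit-interest units: 18 + 19 + 2 + 16 = 55.
Pro-rata amounts: Chaudhri 5,570.18; Haddad 5,879.64; Okafor 618.91; Ibarra 4,951.27.
Rounded to nearest $5: Chaudhri $5,570; Haddad $5,880; Okafor $620; Ibarra $4,950. Sum = $17,020.
Rounded total matches; no reconciliation needed.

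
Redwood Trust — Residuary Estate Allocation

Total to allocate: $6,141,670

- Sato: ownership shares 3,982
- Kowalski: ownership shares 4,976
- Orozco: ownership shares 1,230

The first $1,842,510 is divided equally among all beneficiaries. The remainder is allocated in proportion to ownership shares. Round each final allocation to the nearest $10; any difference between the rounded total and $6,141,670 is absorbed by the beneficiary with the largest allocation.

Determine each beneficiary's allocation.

First tranche $1,842,510 split equally: $614,170 each.
Remainder $4,299,160 by ownership shares (total 10,188): Sato 1,680,335.21 → $1,680,340; Kowalski 2,099,786.04 → $2,099,790; Orozco 519,038.75 → $519,040.
Rounding difference −$10 on remainder applied to Kowalski.
Totals: Sato $614,170 + $1,680,340 = $2,294,510; Kowalski $614,170 + $2,099,780 = $2,713,950; Orozco $614,170 + $519,040 = $1,133,210.

Sato: $2,294,510; Kowalski: $2,713,950; Orozco: $1,133,210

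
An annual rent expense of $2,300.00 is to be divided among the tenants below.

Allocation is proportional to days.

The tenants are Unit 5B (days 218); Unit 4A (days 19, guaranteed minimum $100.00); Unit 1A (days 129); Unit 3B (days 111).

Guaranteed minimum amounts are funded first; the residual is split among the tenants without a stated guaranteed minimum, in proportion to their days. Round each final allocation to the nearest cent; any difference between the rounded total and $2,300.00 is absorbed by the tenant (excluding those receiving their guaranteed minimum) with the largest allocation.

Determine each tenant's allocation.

Fund the minimums — Unit 4A $100.00. Residual $2,200.00.
Residual split over remaining days 458: Unit 5B 1,047.1616 → $1,047.16; Unit 1A 619.6507 → $619.65; Unit 3B 533.1878 → $533.19.

Unit 5B: $1,047.16; Unit 4A: $100.00; Unit 1A: $619.65; Unit 3B: $533.19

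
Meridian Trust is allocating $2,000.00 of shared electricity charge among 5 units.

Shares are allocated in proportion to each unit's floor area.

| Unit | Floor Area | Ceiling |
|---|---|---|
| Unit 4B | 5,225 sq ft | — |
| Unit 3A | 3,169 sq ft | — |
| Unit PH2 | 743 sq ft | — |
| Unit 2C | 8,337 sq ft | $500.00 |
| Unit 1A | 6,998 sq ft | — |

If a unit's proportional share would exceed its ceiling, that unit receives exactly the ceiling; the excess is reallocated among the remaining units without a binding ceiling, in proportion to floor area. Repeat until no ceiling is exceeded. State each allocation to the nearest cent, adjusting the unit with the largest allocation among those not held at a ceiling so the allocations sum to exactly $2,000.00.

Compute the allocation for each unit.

Unit 4B: $485.75 · Unit 3A: $294.61 · Unit PH2: $69.07 · Unit 2C: $500.00 · Unit 1A: $650.57

Sum of floor area: 24,472.
Proportional shares (ignoring caps): Unit 4B 427.0186; Unit 3A 258.9899; Unit PH2 60.7225; Unit 2C 681.3501; Unit 1A 571.9189.
Capped: Unit 2C ($500.00); balance $1,500.00 reallocated over remaining floor area 16,135.
Redistributed shares: Unit 4B 485.7453 → $485.75; Unit 3A 294.6080 → $294.61; Unit PH2 69.0734 → $69.07; Unit 1A 650.5733 → $650.57.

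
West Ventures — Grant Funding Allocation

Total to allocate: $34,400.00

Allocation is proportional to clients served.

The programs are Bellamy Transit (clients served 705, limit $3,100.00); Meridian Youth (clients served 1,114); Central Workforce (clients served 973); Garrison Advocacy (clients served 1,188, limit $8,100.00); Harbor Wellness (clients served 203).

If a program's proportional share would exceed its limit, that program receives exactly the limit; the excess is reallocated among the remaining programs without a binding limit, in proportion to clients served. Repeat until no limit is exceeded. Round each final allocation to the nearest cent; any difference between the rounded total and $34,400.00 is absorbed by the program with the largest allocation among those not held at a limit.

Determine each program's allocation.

Bellamy Transit: $3,100.00; Meridian Youth: $11,285.94; Central Workforce: $9,857.47; Garrison Advocacy: $8,100.00; Harbor Wellness: $2,056.59

Sum of clients served: 4,183.
Proportional shares (ignoring caps): Bellamy Transit 5,797.7528; Meridian Youth 9,161.2718; Central Workforce 8,001.7213; Garrison Advocacy 9,769.8303; Harbor Wellness 1,669.4239.
Capped: Bellamy Transit ($3,100.00), Garrison Advocacy ($8,100.00); remaining pool $23,200.00 reallocated over remaining clients served 2,290.
Remaining shares: Meridian Youth 11,285.9389 → $11,285.94; Central Workforce 9,857.4672 → $9,857.47; Harbor Wellness 2,056.5939 → $2,056.59.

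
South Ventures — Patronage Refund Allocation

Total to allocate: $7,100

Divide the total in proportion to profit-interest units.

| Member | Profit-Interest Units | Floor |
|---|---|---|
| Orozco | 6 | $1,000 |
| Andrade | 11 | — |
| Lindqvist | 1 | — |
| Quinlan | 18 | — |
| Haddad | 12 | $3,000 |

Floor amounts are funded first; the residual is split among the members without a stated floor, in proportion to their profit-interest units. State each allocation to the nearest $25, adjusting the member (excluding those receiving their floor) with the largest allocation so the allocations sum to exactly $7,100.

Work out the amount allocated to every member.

Fund the minimums — Orozco $1,000; Haddad $3,000. Residual $3,100.
Residual split over remaining profit-interest units 30: Andrade 1,136.67 → $1,125; Lindqvist 103.33 → $100; Quinlan 1,860.00 → $1,850.
Rounding difference +$25 applied to Quinlan → $1,875.

Orozco: $1,000 | Andrade: $1,125 | Lindqvist: $100 | Quinlan: $1,875 | Haddad: $3,000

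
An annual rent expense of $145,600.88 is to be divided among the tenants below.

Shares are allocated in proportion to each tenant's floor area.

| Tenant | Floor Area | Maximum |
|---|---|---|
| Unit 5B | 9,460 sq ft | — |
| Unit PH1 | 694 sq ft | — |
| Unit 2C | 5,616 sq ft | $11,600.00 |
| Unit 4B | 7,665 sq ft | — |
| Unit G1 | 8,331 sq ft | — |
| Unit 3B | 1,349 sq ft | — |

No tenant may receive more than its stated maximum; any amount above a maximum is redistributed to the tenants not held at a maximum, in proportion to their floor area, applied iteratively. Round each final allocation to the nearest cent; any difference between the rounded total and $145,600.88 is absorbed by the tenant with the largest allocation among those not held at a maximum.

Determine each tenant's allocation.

Unit 5B: $46,097.98 | Unit PH1: $3,381.82 | Unit 2C: $11,600.00 | Unit 4B: $37,351.06 | Unit G1: $40,596.43 | Unit 3B: $6,573.59

Total floor area = 33,115.
Pro-rata shares before constraints: Unit 5B 41,593.9702; Unit PH1 3,051.3970; Unit 2C 24,692.5726; Unit 4B 33,701.6683; Unit G1 36,629.9541; Unit 3B 5,931.3177.
Held at cap: Unit 2C ($11,600.00); residual $134,000.88 reallocated over remaining floor area 27,499.
Remaining shares: Unit 5B 46,097.9790 → $46,097.98; Unit PH1 3,381.8179 → $3,381.82; Unit 4B 37,351.0580 → $37,351.06; Unit G1 40,596.4337 → $40,596.43; Unit 3B 6,573.5913 → $6,573.59.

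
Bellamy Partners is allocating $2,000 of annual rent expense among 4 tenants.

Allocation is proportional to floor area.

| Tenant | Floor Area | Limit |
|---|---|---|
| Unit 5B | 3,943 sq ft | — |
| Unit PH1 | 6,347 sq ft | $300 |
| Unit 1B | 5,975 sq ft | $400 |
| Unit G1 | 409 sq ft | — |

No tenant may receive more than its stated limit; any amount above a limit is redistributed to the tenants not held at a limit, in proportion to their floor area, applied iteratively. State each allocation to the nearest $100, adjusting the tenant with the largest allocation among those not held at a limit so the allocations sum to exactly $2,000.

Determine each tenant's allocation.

Combined floor area = 16,674.
Unconstrained shares: Unit 5B 472.95; Unit PH1 761.31; Unit 1B 716.68; Unit G1 49.06.
Capped: Unit PH1 ($300), Unit 1B ($400); residual $1,300 reallocated over remaining floor area 4,352.
Shares after redistribution: Unit 5B 1,177.83 → $1,200; Unit G1 122.17 → $100.

Unit 5B: $1,200; Unit PH1: $300; Unit 1B: $400; Unit G1: $100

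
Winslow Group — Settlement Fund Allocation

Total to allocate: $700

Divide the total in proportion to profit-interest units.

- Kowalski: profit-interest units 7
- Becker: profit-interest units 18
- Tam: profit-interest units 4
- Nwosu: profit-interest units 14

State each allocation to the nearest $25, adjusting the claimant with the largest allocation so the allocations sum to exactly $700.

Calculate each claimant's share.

Kowalski: $125 · Becker: $275 · Tam: $75 · Nwosu: $225

Combined profit-interest units = 43.
Raw shares: Kowalski 7/43 × $700 = 113.95; Becker 18/43 × $700 = 293.02; Tam 4/43 × $700 = 65.12; Nwosu 14/43 × $700 = 227.91.
Rounded to nearest $25: Kowalski $125; Becker $300; Tam $75; Nwosu $225. Sum = $725.
Difference $700 − $725 = −$25 applied to largest allocation (Becker): Becker becomes $275.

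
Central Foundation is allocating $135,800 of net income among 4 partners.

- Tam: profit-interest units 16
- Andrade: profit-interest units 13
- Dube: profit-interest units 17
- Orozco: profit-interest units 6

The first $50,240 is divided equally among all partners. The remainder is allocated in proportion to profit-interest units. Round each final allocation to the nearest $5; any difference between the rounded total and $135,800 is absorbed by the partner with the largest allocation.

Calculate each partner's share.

$50,240 shared equally gives $12,560 per partner.
Remainder $85,560 by profit-interest units (total 52): Tam 26,326.15 → $26,325; Andrade 21,390.00 → $21,390; Dube 27,971.54 → $27,970; Orozco 9,872.31 → $9,870.
Rounding difference +$5 on remainder applied to Dube.
Totals: Tam $12,560 + $26,325 = $38,885; Andrade $12,560 + $21,390 = $33,950; Dube $12,560 + $27,975 = $40,535; Orozco $12,560 + $9,870 = $22,430.

Tam: $38,885 · Andrade: $33,950 · Dube: $40,535 · Orozco: $22,430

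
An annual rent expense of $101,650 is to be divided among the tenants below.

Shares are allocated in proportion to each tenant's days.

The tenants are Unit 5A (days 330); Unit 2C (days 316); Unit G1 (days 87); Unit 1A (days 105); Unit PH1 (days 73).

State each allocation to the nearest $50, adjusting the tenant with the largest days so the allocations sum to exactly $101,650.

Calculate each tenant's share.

Unit 5A: $36,850 | Unit 2C: $35,250 | Unit G1: $9,700 | Unit 1A: $11,700 | Unit PH1: $8,150

Days total: 911.
Raw shares: Unit 5A 330/911 × $101,650 = 36,821.62; Unit 2C 316/911 × $101,650 = 35,259.50; Unit G1 87/911 × $101,650 = 9,707.52; Unit 1A 105/911 × $101,650 = 11,715.97; Unit PH1 73/911 × $101,650 = 8,145.39.
Rounded to nearest $50: Unit 5A $36,800; Unit 2C $35,250; Unit G1 $9,700; Unit 1A $11,700; Unit PH1 $8,150. Sum = $101,600.
Difference $101,650 − $101,600 = +$50 applied to largest days (Unit 5A): Unit 5A becomes $36,850.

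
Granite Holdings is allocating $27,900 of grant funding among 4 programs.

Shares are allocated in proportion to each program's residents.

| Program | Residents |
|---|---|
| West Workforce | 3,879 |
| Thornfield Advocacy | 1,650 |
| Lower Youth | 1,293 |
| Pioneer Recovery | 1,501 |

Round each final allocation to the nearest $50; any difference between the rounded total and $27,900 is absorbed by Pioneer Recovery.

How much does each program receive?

Total residents = 8,323.
Proportional shares: West Workforce 3,879/8,323 × $27,900 = 13,003.02; Thornfield Advocacy 1,650/8,323 × $27,900 = 5,531.06; Lower Youth 1,293/8,323 × $27,900 = 4,334.34; Pioneer Recovery 1,501/8,323 × $27,900 = 5,031.59.
At nearest $50: West Workforce $13,000; Thornfield Advocacy $5,550; Lower Youth $4,350; Pioneer Recovery $5,050. Sum = $27,950.
Difference $27,900 − $27,950 = −$50 applied to Pioneer Recovery: Pioneer Recovery becomes $5,000.

West Workforce: $13,000; Thornfield Advocacy: $5,550; Lower Youth: $4,350; Pioneer Recovery: $5,000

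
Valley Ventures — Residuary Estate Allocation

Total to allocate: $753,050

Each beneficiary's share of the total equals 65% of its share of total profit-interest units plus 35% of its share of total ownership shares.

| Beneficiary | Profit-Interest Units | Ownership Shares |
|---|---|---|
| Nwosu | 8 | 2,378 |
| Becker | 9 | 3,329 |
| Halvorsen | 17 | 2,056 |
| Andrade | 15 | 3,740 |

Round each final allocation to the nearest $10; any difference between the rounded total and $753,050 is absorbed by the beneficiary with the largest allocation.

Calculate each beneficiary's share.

Nwosu: $134,400; Becker: $166,180; Halvorsen: $216,930; Andrade: $235,540

Totals — profit-interest units 49, ownership shares 11,503.
Combined weights (65% profit-interest units + 35% ownership shares): Nwosu 0.1785; Becker 0.2207; Halvorsen 0.2881; Andrade 0.3128.
Proportional shares: Nwosu 134,402.47; Becker 166,182.11; Halvorsen 216,929.46; Andrade 235,535.96.
Rounded to nearest $10: Nwosu $134,400; Becker $166,180; Halvorsen $216,930; Andrade $235,540. Sum = $753,050.
Sum already equals the total — no adjustment.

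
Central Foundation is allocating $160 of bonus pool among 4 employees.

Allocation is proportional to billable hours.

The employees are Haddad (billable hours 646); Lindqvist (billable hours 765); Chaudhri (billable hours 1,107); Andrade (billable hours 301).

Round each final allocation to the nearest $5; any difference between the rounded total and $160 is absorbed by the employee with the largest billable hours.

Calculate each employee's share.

Haddad: $35 · Lindqvist: $45 · Chaudhri: $65 · Andrade: $15

Total billable hours = 646 + 765 + 1,107 + 301 = 2,819.
Unrounded shares: Haddad 36.67; Lindqvist 43.42; Chaudhri 62.83; Andrade 17.08.
Rounded to nearest $5: Haddad $35; Lindqvist $45; Chaudhri $65; Andrade $15. Sum = $160.
Rounded total matches; no reconciliation needed.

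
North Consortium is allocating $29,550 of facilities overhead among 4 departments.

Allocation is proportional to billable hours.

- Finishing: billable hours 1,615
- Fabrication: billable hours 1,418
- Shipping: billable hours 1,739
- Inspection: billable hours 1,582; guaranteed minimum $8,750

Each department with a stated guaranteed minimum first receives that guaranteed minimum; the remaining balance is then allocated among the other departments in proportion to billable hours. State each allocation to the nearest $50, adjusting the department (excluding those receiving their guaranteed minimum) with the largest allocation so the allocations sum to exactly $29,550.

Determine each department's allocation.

Finishing: $7,050 | Fabrication: $6,200 | Shipping: $7,550 | Inspection: $8,750

Fund the minimums — Inspection $8,750. Balance $20,800.
Balance split over remaining billable hours 4,772: Finishing 7,039.40 → $7,050; Fabrication 6,180.72 → $6,200; Shipping 7,579.88 → $7,600.
Rounding difference −$50 applied to Shipping → $7,550.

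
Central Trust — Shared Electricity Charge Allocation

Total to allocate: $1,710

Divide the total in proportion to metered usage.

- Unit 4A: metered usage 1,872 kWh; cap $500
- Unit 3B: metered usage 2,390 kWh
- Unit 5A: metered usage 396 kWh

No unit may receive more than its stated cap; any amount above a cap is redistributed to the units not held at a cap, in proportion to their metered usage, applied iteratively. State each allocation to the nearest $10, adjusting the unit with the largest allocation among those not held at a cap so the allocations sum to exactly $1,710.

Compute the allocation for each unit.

Metered usage total: 4,658.
Pro-rata shares before constraints: Unit 4A 687.23; Unit 3B 877.39; Unit 5A 145.38.
Held at cap: Unit 4A ($500); balance $1,210 reallocated over remaining metered usage 2,786.
Redistributed shares: Unit 3B 1,038.01 → $1,040; Unit 5A 171.99 → $170.

Unit 4A: $500; Unit 3B: $1,040; Unit 5A: $170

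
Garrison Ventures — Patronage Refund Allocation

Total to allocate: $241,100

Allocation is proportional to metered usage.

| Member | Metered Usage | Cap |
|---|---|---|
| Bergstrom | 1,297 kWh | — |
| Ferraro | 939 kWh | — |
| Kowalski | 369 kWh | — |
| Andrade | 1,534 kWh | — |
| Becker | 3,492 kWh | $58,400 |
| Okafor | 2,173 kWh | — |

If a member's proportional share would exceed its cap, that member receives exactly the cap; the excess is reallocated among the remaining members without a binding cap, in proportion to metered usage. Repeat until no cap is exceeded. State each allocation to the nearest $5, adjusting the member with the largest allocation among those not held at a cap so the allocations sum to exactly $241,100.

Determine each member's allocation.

Total metered usage = 9,804.
Unconstrained shares: Bergstrom 31,895.83; Ferraro 23,091.89; Kowalski 9,074.45; Andrade 37,724.13; Becker 85,875.28; Okafor 53,438.42.
Cap binds for Becker ($58,400); residual $182,700 reallocated over remaining metered usage 6,312.
Shares after redistribution: Bergstrom 37,541.49 → $37,540; Ferraro 27,179.23 → $27,180; Kowalski 10,680.66 → $10,680; Andrade 44,401.43 → $44,400; Okafor 62,897.20 → $62,895.
Rounding difference +$5 applied to Okafor → $62,900.

Bergstrom: $37,540; Ferraro: $27,180; Kowalski: $10,680; Andrade: $44,400; Becker: $58,400; Okafor: $62,900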